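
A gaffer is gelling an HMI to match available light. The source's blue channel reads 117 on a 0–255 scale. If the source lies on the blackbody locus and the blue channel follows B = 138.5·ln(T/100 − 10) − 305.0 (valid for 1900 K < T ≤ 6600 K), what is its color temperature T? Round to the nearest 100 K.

ln(t − 10) = (117 + 305.0) / 138.5 = 3.0469.
t − 10 = e^3.0469 = 21.051, so t = 31.051.
T = 100·t = 3105 K → 3100 K to the nearest 100 K.

3100 K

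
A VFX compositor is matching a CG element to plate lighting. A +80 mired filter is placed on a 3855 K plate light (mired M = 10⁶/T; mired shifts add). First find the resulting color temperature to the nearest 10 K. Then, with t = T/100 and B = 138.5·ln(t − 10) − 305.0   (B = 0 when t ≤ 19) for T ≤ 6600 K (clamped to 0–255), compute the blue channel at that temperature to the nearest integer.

M_in = 10⁶/3855 = 259.40; M_out = 259.40 + (+80) = 339.40.
T_out = 10⁶/339.40 = 2946.3 K → 2950 K; t = 29.5.
B = 138.5·ln(29.5 − 10) − 305.0 = 138.5·ln 19.5 − 305.0 = 138.5·2.9704 − 305.0 = 106.402.
Rounded: 106.

106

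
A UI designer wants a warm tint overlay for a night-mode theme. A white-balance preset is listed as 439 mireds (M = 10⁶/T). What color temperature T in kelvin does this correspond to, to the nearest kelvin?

2278 K

T = 10⁶ / 439 = 2277.90 K → 2278 K.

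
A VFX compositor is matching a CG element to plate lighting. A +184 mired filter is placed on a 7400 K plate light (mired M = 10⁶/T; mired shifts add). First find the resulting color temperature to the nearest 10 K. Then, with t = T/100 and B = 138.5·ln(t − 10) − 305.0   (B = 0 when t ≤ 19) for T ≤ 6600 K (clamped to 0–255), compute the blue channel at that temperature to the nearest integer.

M_in = 10⁶/7400 = 135.14; M_out = 135.14 + (+184) = 319.14.
T_out = 10⁶/319.14 = 3133.5 K → 3130 K; t = 31.3.
B = 138.5·ln(31.3 − 10) − 305.0 = 138.5·ln 21.3 − 305.0 = 138.5·3.0587 − 305.0 = 118.631.
Rounded: 119.

119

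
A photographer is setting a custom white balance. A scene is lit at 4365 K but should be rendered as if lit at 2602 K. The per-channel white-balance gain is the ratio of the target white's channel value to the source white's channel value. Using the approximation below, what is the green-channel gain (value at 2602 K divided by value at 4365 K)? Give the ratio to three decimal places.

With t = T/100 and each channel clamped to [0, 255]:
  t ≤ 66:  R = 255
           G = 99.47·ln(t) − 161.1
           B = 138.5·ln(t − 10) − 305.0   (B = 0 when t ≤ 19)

0.760

At 4365 K (t = 43.65):
  G = 99.47·ln 43.65 − 161.1 = 99.47·3.7762 − 161.1 = 214.519.
At 2602 K (t = 26.02):
  G = 99.47·ln 26.02 − 161.1 = 99.47·3.2589 − 161.1 = 163.059.
Gain = 163.059 / 214.519 = 0.7601 → 0.760.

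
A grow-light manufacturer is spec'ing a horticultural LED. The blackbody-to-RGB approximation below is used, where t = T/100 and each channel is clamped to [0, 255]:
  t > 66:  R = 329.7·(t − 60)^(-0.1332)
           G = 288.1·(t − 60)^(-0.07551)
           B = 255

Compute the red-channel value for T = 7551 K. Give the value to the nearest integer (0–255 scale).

229

t = 7551/100 = 75.51; the t > 66 branch applies.
R = 329.7·(75.51 − 60)^(-0.1332) = 329.7·15.51^(-0.1332) = 329.7·0.69408 = 228.839.
Rounded: 229.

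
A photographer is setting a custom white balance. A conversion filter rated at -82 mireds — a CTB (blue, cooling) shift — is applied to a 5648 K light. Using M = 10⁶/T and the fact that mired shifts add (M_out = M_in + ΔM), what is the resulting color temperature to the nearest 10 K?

M_in = 10⁶/5648 = 177.05 mireds.
M_out = 177.05 + (-82) = 95.05 mireds.
T_out = 10⁶/95.05 = 10520.4 K → 10520 K.

10520 K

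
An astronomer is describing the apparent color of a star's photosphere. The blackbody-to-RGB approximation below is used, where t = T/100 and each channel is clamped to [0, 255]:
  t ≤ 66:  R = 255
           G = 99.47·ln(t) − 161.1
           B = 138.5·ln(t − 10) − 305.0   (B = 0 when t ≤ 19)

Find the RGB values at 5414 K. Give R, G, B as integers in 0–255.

t = 5414/100 = 54.14; the t ≤ 66 branch applies.
R = 255 by definition for t ≤ 66.
G = 99.47·ln 54.14 − 161.1 = 99.47·3.9916 − 161.1 = 235.942.
B = 138.5·ln(54.14 − 10) − 305.0 = 138.5·ln 44.14 − 305.0 = 138.5·3.7874 − 305.0 = 219.550.
Rounded: (255, 236, 220).

R=255, G=236, B=220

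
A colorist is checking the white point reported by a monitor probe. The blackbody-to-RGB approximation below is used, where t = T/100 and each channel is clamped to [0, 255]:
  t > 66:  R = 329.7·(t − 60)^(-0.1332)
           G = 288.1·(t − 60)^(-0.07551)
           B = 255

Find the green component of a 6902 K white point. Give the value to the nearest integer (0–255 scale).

t = 6902/100 = 69.02; the t > 66 branch applies.
G = 288.1·(69.02 − 60)^(-0.07551) = 288.1·9.02^(-0.07551) = 288.1·0.84698 = 244.014.
Rounded: 244.

244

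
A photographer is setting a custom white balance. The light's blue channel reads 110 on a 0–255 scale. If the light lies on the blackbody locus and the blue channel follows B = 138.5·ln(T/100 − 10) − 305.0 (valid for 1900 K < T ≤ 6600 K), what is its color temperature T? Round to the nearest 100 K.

ln(t − 10) = (110 + 305.0) / 138.5 = 2.9964.
t − 10 = e^2.9964 = 20.013, so t = 30.013.
T = 100·t = 3001 K → 3000 K to the nearest 100 K.

3000 K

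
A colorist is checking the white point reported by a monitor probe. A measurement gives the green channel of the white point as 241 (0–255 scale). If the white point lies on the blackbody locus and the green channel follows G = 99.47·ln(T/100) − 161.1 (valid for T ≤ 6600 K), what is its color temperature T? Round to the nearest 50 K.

ln t = (241 + 161.1) / 99.47 = 4.0424.
t = e^4.0424 = 56.964.
T = 100·t = 5696 K → 5700 K to the nearest 50 K.

5700 K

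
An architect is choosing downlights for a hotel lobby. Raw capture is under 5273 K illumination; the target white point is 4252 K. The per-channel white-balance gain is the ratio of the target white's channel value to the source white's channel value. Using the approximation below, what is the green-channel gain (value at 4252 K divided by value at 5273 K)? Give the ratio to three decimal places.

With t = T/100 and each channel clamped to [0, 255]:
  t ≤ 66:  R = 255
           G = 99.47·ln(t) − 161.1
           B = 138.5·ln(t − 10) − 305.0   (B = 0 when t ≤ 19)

0.908

At 5273 K (t = 52.73):
  G = 99.47·ln 52.73 − 161.1 = 99.47·3.9652 − 161.1 = 233.317.
At 4252 K (t = 42.52):
  G = 99.47·ln 42.52 − 161.1 = 99.47·3.7500 − 161.1 = 211.910.
Gain = 211.910 / 233.317 = 0.9082 → 0.908.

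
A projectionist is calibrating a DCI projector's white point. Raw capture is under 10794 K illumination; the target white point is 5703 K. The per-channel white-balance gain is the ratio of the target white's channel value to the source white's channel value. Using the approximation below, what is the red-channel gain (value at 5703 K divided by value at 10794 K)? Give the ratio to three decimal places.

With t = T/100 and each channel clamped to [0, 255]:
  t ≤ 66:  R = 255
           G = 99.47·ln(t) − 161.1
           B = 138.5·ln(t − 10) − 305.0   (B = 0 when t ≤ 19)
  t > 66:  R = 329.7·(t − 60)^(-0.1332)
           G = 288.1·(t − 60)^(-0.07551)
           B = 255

1.295

At 10794 K (t = 107.94):
  R = 329.7·(107.94 − 60)^(-0.1332) = 329.7·47.94^(-0.1332) = 329.7·0.59722 = 196.902.
At 5703 K (t = 57.03):
  R = 255 by definition for t ≤ 66.
Gain = 255.000 / 196.902 = 1.2951 → 1.295.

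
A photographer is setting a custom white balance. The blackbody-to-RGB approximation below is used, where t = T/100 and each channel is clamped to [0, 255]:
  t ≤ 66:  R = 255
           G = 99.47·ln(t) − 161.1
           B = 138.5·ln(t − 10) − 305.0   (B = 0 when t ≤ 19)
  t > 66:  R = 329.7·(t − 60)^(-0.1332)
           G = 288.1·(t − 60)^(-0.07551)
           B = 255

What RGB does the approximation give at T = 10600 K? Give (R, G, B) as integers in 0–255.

(198, 216, 255)

t = 10600/100 = 106; the t > 66 branch applies.
R = 329.7·(106 − 60)^(-0.1332) = 329.7·46^(-0.1332) = 329.7·0.60051 = 197.988.
G = 288.1·(106 − 60)^(-0.07551) = 288.1·46^(-0.07551) = 288.1·0.74894 = 215.769.
B = 255 by definition for t > 66.
Rounded: (198, 216, 255).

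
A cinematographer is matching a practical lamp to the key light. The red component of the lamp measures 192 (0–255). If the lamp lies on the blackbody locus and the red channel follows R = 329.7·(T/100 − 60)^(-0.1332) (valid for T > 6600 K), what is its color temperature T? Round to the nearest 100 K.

11800 K

(t − 60)^(-0.1332) = 192/329.7 = 0.58235.
t − 60 = 0.58235^(1/-0.1332) = 0.58235^(-7.508) = 57.929, so t = 117.929.
T = 100·t = 11793 K → 11800 K to the nearest 100 K.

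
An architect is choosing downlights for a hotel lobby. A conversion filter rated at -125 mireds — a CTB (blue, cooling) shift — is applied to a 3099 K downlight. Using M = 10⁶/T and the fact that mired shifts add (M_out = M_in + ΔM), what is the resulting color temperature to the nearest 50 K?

M_in = 10⁶/3099 = 322.68 mireds.
M_out = 322.68 + (-125) = 197.68 mireds.
T_out = 10⁶/197.68 = 5058.6 K → 5050 K.

5050 K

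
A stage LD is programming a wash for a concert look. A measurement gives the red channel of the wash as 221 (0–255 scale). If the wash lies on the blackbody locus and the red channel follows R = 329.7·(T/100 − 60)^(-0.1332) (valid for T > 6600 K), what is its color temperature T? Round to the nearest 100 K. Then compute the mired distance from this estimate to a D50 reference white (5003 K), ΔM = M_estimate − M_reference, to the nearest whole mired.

(t − 60)^(-0.1332) = 221/329.7 = 0.67031.
t − 60 = 0.67031^(1/-0.1332) = 0.67031^(-7.508) = 20.149, so t = 80.149.
T = 100·t = 8015 K → 8000 K to the nearest 100 K.
M_estimate = 10⁶/8000 = 125.00; M_reference = 10⁶/5003 = 199.88.
ΔM = 125.00 − 199.88 = -74.88 → -75 mireds.

-75 mireds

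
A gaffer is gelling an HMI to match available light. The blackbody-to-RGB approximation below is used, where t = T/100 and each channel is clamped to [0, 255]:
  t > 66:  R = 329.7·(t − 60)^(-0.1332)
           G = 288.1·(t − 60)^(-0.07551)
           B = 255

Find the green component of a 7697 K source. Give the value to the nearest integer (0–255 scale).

t = 7697/100 = 76.97; the t > 66 branch applies.
G = 288.1·(76.97 − 60)^(-0.07551) = 288.1·16.97^(-0.07551) = 288.1·0.80751 = 232.643.
Rounded: 233.

233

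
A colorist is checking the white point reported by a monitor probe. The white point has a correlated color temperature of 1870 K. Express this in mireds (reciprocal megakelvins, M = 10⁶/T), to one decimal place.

M = 10⁶ / 1870 = 534.759 → 534.8 mireds.

534.8 mireds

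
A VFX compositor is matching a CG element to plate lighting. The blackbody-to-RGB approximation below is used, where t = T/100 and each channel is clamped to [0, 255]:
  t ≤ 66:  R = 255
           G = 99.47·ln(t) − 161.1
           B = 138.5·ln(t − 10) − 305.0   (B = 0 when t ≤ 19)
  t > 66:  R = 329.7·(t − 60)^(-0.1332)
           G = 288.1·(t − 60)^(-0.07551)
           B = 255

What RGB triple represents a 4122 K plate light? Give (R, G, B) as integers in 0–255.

t = 4122/100 = 41.22; the t ≤ 66 branch applies.
R = 255 by definition for t ≤ 66.
G = 99.47·ln 41.22 − 161.1 = 99.47·3.7189 − 161.1 = 208.821.
B = 138.5·ln(41.22 − 10) − 305.0 = 138.5·ln 31.22 − 305.0 = 138.5·3.4411 − 305.0 = 171.587.
Rounded: (255, 209, 172).

(255, 209, 172)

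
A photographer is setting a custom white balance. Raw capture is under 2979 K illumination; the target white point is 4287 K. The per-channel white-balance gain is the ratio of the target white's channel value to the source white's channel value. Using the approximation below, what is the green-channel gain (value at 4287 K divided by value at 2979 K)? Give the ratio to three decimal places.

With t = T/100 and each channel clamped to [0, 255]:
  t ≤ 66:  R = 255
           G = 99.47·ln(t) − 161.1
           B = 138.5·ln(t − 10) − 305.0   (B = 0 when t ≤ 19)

1.205

At 2979 K (t = 29.79):
  G = 99.47·ln 29.79 − 161.1 = 99.47·3.3942 − 161.1 = 176.518.
At 4287 K (t = 42.87):
  G = 99.47·ln 42.87 − 161.1 = 99.47·3.7582 − 161.1 = 212.725.
Gain = 212.725 / 176.518 = 1.2051 → 1.205.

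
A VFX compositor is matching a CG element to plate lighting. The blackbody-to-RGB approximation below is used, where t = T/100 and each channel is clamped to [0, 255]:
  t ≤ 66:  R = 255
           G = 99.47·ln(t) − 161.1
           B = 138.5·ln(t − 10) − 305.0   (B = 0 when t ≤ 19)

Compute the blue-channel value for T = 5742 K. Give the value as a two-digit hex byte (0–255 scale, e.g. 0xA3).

0xE5

t = 5742/100 = 57.42; the t ≤ 66 branch applies.
B = 138.5·ln(57.42 − 10) − 305.0 = 138.5·ln 47.42 − 305.0 = 138.5·3.8590 − 305.0 = 229.478.
Rounded: 229; in hex, 0xE5.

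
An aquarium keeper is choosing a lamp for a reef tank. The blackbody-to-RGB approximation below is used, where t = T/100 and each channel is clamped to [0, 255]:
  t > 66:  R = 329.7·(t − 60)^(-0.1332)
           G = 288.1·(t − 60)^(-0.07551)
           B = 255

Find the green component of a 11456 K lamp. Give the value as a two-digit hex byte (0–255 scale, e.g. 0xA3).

t = 11456/100 = 114.56; the t > 66 branch applies.
G = 288.1·(114.56 − 60)^(-0.07551) = 288.1·54.56^(-0.07551) = 288.1·0.73935 = 213.006.
Rounded: 213; in hex, 0xD5.

0xD5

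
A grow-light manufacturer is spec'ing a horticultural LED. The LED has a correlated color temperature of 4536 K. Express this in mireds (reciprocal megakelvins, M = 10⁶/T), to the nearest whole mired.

M = 10⁶ / 4536 = 220.459 → 220 mireds.

220 mireds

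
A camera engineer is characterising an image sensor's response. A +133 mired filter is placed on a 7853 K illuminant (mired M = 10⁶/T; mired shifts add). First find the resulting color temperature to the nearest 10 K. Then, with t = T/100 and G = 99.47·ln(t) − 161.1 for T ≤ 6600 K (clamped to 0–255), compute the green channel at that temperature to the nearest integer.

202

M_in = 10⁶/7853 = 127.34; M_out = 127.34 + (+133) = 260.34.
T_out = 10⁶/260.34 = 3841.1 K → 3840 K; t = 38.4.
G = 99.47·ln 38.4 − 161.1 = 99.47·3.6481 − 161.1 = 201.772.
Rounded: 202.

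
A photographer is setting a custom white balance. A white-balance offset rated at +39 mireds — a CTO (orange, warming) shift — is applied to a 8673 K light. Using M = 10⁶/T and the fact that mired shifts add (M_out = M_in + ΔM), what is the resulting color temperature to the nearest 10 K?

6480 K

M_in = 10⁶/8673 = 115.30 mireds.
M_out = 115.30 + (+39) = 154.30 mireds.
T_out = 10⁶/154.30 = 6480.9 K → 6480 K.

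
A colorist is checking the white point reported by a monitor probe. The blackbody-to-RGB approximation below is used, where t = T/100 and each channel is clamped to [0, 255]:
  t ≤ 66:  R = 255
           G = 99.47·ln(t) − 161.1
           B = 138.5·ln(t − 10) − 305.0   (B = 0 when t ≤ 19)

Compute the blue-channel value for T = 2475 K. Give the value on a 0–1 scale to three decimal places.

t = 2475/100 = 24.75; the t ≤ 66 branch applies.
B = 138.5·ln(24.75 − 10) − 305.0 = 138.5·ln 14.75 − 305.0 = 138.5·2.6912 − 305.0 = 67.737.
On a 0–1 scale: 67.737/255 = 0.2656 → 0.266.

0.266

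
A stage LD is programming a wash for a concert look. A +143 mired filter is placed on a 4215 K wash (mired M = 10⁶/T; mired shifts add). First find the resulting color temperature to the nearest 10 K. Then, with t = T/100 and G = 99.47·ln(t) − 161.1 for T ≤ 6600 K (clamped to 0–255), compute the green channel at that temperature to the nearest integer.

M_in = 10⁶/4215 = 237.25; M_out = 237.25 + (+143) = 380.25.
T_out = 10⁶/380.25 = 2629.9 K → 2630 K; t = 26.3.
G = 99.47·ln 26.3 − 161.1 = 99.47·3.2696 − 161.1 = 164.124.
Rounded: 164.

164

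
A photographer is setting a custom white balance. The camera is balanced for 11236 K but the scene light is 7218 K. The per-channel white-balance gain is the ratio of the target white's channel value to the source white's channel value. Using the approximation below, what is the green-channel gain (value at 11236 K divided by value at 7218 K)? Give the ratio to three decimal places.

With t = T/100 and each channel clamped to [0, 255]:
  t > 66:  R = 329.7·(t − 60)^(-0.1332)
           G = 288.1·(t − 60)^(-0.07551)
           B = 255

At 7218 K (t = 72.18):
  G = 288.1·(72.18 − 60)^(-0.07551) = 288.1·12.18^(-0.07551) = 288.1·0.82799 = 238.543.
At 11236 K (t = 112.36):
  G = 288.1·(112.36 − 60)^(-0.07551) = 288.1·52.36^(-0.07551) = 288.1·0.74165 = 213.669.
Gain = 213.669 / 238.543 = 0.8957 → 0.896.

0.896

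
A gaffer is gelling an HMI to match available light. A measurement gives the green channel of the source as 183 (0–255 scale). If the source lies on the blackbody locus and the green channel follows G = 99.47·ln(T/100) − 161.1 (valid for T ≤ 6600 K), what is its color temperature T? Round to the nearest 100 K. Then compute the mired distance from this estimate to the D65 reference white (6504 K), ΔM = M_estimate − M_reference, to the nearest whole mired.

+159 mireds

ln t = (183 + 161.1) / 99.47 = 3.4593.
t = e^3.4593 = 31.796.
T = 100·t = 3180 K → 3200 K to the nearest 100 K.
M_estimate = 10⁶/3200 = 312.50; M_reference = 10⁶/6504 = 153.75.
ΔM = 312.50 − 153.75 = 158.75 → +159 mireds.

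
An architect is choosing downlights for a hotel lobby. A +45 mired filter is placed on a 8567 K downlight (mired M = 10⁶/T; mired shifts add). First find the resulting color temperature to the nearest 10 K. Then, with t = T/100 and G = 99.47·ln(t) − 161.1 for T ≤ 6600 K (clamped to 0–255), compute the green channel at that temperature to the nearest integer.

249

M_in = 10⁶/8567 = 116.73; M_out = 116.73 + (+45) = 161.73.
T_out = 10⁶/161.73 = 6183.3 K → 6180 K; t = 61.8.
G = 99.47·ln 61.8 − 161.1 = 99.47·4.1239 − 161.1 = 249.105.
Rounded: 249.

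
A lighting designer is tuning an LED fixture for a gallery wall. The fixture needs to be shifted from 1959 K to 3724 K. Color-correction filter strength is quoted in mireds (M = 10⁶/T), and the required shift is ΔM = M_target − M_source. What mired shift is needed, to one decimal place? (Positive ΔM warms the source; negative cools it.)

M_source = 10⁶/1959 = 510.465; M_target = 10⁶/3724 = 268.528.
ΔM = 268.528 − 510.465 = -241.936 → -241.9 mireds, a cooling shift.

-241.9 mireds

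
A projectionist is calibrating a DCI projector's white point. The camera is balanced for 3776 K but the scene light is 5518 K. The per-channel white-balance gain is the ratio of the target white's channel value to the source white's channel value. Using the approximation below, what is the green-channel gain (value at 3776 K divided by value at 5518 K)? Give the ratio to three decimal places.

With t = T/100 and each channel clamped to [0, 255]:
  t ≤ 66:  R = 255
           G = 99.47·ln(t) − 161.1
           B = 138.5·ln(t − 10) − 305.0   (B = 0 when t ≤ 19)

0.841

At 5518 K (t = 55.18):
  G = 99.47·ln 55.18 − 161.1 = 99.47·4.0106 − 161.1 = 237.834.
At 3776 K (t = 37.76):
  G = 99.47·ln 37.76 − 161.1 = 99.47·3.6313 − 161.1 = 200.100.
Gain = 200.100 / 237.834 = 0.8413 → 0.841.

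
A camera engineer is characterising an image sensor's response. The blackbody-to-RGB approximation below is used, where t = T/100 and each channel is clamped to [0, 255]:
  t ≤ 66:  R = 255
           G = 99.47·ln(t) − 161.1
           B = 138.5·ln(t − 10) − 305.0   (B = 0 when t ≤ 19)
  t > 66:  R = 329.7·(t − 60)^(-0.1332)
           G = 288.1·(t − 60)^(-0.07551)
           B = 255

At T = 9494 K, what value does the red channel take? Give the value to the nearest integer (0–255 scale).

205

t = 9494/100 = 94.94; the t > 66 branch applies.
R = 329.7·(94.94 − 60)^(-0.1332) = 329.7·34.94^(-0.1332) = 329.7·0.62292 = 205.375.
Rounded: 205.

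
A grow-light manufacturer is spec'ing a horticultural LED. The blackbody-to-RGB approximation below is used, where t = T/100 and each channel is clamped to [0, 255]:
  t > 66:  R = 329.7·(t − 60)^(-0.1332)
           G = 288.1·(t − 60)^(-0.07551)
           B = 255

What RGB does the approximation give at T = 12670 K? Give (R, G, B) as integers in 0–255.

(188, 210, 255)

t = 12670/100 = 126.7; the t > 66 branch applies.
R = 329.7·(126.7 − 60)^(-0.1332) = 329.7·66.7^(-0.1332) = 329.7·0.57151 = 188.428.
G = 288.1·(126.7 − 60)^(-0.07551) = 288.1·66.7^(-0.07551) = 288.1·0.72822 = 209.799.
B = 255 by definition for t > 66.
Rounded: (188, 210, 255).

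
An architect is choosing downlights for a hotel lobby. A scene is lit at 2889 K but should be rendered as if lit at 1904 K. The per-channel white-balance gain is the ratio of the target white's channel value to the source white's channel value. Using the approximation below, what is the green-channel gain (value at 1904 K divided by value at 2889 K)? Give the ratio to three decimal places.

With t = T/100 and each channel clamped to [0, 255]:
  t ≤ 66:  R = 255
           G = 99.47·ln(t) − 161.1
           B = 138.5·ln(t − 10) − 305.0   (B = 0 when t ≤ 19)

0.761

At 2889 K (t = 28.89):
  G = 99.47·ln 28.89 − 161.1 = 99.47·3.3635 − 161.1 = 173.467.
At 1904 K (t = 19.04):
  G = 99.47·ln 19.04 − 161.1 = 99.47·2.9465 − 161.1 = 131.993.
Gain = 131.993 / 173.467 = 0.7609 → 0.761.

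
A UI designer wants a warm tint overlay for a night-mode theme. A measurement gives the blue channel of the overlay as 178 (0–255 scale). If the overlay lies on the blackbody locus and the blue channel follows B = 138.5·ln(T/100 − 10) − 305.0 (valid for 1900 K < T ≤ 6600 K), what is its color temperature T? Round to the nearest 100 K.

4300 K

ln(t − 10) = (178 + 305.0) / 138.5 = 3.4874.
t − 10 = e^3.4874 = 32.700, so t = 42.700.
T = 100·t = 4270 K → 4300 K to the nearest 100 K.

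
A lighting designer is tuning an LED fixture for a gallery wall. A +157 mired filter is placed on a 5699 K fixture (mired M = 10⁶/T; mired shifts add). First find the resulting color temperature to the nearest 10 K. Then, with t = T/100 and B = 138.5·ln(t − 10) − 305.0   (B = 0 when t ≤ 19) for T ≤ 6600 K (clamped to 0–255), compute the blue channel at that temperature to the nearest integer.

M_in = 10⁶/5699 = 175.47; M_out = 175.47 + (+157) = 332.47.
T_out = 10⁶/332.47 = 3007.8 K → 3010 K; t = 30.1.
B = 138.5·ln(30.1 − 10) − 305.0 = 138.5·ln 20.1 − 305.0 = 138.5·3.0007 − 305.0 = 110.600.
Rounded: 111.

111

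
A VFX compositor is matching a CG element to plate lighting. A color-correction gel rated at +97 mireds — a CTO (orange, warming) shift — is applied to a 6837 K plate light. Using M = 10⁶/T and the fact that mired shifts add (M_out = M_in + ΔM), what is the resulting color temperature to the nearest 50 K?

4100 K

M_in = 10⁶/6837 = 146.26 mireds.
M_out = 146.26 + (+97) = 243.26 mireds.
T_out = 10⁶/243.26 = 4110.8 K → 4100 K.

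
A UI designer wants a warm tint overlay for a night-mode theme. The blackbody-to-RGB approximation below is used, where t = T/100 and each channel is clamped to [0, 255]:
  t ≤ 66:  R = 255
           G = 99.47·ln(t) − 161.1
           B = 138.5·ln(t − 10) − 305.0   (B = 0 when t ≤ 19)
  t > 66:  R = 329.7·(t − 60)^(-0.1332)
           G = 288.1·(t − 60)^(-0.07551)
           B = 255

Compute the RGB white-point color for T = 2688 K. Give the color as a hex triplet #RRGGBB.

t = 2688/100 = 26.88; the t ≤ 66 branch applies.
R = 255 by definition for t ≤ 66.
G = 99.47·ln 26.88 − 161.1 = 99.47·3.2914 − 161.1 = 166.294.
B = 138.5·ln(26.88 − 10) − 305.0 = 138.5·ln 16.88 − 305.0 = 138.5·2.8261 − 305.0 = 86.419.
Rounded: (255, 166, 86).
In hex: #FFA656.

#FFA656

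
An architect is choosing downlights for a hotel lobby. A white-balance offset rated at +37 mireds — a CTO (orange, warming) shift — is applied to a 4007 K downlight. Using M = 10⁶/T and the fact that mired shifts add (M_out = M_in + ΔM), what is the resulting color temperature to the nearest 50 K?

M_in = 10⁶/4007 = 249.56 mireds.
M_out = 249.56 + (+37) = 286.56 mireds.
T_out = 10⁶/286.56 = 3489.6 K → 3500 K.

3500 K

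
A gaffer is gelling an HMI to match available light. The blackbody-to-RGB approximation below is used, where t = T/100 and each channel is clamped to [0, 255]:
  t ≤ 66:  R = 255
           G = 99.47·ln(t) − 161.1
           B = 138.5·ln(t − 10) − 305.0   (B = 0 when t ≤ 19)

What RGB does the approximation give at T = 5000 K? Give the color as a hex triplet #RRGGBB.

t = 5000/100 = 50; the t ≤ 66 branch applies.
R = 255 by definition for t ≤ 66.
G = 99.47·ln 50 − 161.1 = 99.47·3.9120 − 161.1 = 228.029.
B = 138.5·ln(50 − 10) − 305.0 = 138.5·ln 40 − 305.0 = 138.5·3.6889 − 305.0 = 205.910.
Rounded: (255, 228, 206).
In hex: #FFE4CE.

#FFE4CE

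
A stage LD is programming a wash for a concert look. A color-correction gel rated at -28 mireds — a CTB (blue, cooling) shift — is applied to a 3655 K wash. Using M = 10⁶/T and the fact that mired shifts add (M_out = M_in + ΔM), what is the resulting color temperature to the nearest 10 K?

M_in = 10⁶/3655 = 273.60 mireds.
M_out = 273.60 + (-28) = 245.60 mireds.
T_out = 10⁶/245.60 = 4071.7 K → 4070 K.

4070 K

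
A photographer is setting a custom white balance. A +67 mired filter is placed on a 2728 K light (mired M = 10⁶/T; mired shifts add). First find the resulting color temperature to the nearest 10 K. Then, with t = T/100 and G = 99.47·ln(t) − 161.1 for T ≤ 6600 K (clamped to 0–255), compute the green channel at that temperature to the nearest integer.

151

M_in = 10⁶/2728 = 366.57; M_out = 366.57 + (+67) = 433.57.
T_out = 10⁶/433.57 = 2306.4 K → 2310 K; t = 23.1.
G = 99.47·ln 23.1 − 161.1 = 99.47·3.1398 − 161.1 = 151.219.
Rounded: 151.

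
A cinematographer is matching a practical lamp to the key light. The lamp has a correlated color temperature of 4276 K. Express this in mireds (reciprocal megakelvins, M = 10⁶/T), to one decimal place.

M = 10⁶ / 4276 = 233.863 → 233.9 mireds.

233.9 mireds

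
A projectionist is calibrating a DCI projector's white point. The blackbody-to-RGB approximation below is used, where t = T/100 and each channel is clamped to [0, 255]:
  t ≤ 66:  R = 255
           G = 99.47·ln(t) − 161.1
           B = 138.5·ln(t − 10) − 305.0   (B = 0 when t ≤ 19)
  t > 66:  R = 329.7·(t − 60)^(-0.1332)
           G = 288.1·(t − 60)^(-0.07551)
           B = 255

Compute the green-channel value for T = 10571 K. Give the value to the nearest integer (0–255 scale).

216

t = 10571/100 = 105.71; the t > 66 branch applies.
G = 288.1·(105.71 − 60)^(-0.07551) = 288.1·45.71^(-0.07551) = 288.1·0.74929 = 215.872.
Rounded: 216.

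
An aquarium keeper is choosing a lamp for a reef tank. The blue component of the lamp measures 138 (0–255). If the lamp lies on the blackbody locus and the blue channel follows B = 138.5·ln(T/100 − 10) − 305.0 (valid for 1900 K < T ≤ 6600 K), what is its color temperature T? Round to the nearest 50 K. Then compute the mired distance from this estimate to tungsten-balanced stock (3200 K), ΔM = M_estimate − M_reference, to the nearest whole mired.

ln(t − 10) = (138 + 305.0) / 138.5 = 3.1986.
t − 10 = e^3.1986 = 24.497, so t = 34.497.
T = 100·t = 3450 K → 3450 K to the nearest 50 K.
M_estimate = 10⁶/3450 = 289.86; M_reference = 10⁶/3200 = 312.50.
ΔM = 289.86 − 312.50 = -22.64 → -23 mireds.

-23 mireds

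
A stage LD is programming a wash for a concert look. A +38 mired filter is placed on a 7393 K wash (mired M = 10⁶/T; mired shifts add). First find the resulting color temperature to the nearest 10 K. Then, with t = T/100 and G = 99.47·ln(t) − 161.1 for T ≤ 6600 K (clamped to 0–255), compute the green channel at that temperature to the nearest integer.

242

M_in = 10⁶/7393 = 135.26; M_out = 135.26 + (+38) = 173.26.
T_out = 10⁶/173.26 = 5771.6 K → 5770 K; t = 57.7.
G = 99.47·ln 57.7 − 161.1 = 99.47·4.0553 − 161.1 = 242.276.
Rounded: 242.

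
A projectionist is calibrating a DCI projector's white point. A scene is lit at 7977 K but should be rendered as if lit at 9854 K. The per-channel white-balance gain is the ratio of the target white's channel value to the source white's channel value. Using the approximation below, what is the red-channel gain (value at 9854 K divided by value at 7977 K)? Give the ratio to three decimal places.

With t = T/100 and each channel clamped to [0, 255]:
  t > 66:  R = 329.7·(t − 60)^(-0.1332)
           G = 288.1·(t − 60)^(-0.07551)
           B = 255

0.915

At 7977 K (t = 79.77):
  R = 329.7·(79.77 − 60)^(-0.1332) = 329.7·19.77^(-0.1332) = 329.7·0.67200 = 221.560.
At 9854 K (t = 98.54):
  R = 329.7·(98.54 − 60)^(-0.1332) = 329.7·38.54^(-0.1332) = 329.7·0.61483 = 202.710.
Gain = 202.710 / 221.560 = 0.9149 → 0.915.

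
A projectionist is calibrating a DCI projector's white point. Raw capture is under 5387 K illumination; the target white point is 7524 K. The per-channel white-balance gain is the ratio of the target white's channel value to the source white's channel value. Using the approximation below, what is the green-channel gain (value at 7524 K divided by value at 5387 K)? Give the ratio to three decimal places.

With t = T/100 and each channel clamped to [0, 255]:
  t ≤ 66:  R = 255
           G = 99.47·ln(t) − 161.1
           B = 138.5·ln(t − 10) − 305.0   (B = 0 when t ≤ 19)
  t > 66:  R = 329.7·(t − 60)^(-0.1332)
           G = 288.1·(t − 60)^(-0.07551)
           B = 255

0.996

At 5387 K (t = 53.87):
  G = 99.47·ln 53.87 − 161.1 = 99.47·3.9866 − 161.1 = 235.444.
At 7524 K (t = 75.24):
  G = 288.1·(75.24 − 60)^(-0.07551) = 288.1·15.24^(-0.07551) = 288.1·0.81409 = 234.540.
Gain = 234.540 / 235.444 = 0.9962 → 0.996.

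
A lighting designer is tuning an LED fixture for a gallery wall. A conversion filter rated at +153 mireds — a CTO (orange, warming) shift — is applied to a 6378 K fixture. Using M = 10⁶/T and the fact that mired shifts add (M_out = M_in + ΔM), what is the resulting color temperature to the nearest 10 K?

M_in = 10⁶/6378 = 156.79 mireds.
M_out = 156.79 + (+153) = 309.79 mireds.
T_out = 10⁶/309.79 = 3228.0 K → 3230 K.

3230 K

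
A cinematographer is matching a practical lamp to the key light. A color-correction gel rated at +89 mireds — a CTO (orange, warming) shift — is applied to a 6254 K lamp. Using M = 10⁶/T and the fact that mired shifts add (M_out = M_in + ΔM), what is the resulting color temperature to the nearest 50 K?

4000 K

M_in = 10⁶/6254 = 159.90 mireds.
M_out = 159.90 + (+89) = 248.90 mireds.
T_out = 10⁶/248.90 = 4017.7 K → 4000 K.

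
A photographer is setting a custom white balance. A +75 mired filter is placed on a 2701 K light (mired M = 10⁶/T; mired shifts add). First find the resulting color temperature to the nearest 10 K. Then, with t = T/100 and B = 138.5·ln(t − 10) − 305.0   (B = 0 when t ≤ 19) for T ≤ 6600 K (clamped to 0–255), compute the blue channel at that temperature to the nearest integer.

M_in = 10⁶/2701 = 370.23; M_out = 370.23 + (+75) = 445.23.
T_out = 10⁶/445.23 = 2246.0 K → 2250 K; t = 22.5.
B = 138.5·ln(22.5 − 10) − 305.0 = 138.5·ln 12.5 − 305.0 = 138.5·2.5257 − 305.0 = 44.813.
Rounded: 45.

45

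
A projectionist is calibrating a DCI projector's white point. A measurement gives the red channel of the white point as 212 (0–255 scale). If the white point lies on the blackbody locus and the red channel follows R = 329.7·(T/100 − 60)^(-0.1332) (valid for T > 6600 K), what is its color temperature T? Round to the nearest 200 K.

8800 K

(t − 60)^(-0.1332) = 212/329.7 = 0.64301.
t − 60 = 0.64301^(1/-0.1332) = 0.64301^(-7.508) = 27.530, so t = 87.530.
T = 100·t = 8753 K → 8800 K to the nearest 200 K.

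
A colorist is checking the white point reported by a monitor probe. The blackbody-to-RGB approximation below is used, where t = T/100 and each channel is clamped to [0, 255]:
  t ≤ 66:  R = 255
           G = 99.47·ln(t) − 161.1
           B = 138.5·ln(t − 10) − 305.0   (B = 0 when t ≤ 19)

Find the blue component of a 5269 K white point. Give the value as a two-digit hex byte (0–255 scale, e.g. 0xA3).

0xD7

t = 5269/100 = 52.69; the t ≤ 66 branch applies.
B = 138.5·ln(52.69 − 10) − 305.0 = 138.5·ln 42.69 − 305.0 = 138.5·3.7540 − 305.0 = 214.924.
Rounded: 215; in hex, 0xD7.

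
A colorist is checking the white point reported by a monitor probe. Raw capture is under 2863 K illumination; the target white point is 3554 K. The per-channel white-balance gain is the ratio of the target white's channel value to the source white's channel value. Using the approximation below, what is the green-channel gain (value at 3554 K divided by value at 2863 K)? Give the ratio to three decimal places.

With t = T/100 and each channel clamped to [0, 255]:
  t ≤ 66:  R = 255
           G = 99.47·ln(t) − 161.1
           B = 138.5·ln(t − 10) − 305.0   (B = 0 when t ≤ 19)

At 2863 K (t = 28.63):
  G = 99.47·ln 28.63 − 161.1 = 99.47·3.3545 − 161.1 = 172.568.
At 3554 K (t = 35.54):
  G = 99.47·ln 35.54 − 161.1 = 99.47·3.5707 − 161.1 = 194.073.
Gain = 194.073 / 172.568 = 1.1246 → 1.125.

1.125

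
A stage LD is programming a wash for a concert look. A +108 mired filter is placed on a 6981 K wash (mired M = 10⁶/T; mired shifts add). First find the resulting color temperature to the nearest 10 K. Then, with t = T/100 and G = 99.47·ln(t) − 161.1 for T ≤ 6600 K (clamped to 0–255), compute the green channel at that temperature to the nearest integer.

205

M_in = 10⁶/6981 = 143.25; M_out = 143.25 + (+108) = 251.25.
T_out = 10⁶/251.25 = 3980.2 K → 3980 K; t = 39.8.
G = 99.47·ln 39.8 − 161.1 = 99.47·3.6839 − 161.1 = 205.334.
Rounded: 205.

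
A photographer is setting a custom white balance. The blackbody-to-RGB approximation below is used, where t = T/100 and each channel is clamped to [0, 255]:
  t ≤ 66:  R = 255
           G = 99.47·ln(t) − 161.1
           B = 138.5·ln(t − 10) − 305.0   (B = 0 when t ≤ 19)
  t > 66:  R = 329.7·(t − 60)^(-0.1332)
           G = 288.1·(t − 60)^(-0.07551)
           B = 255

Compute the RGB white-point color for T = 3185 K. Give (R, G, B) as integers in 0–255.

(255, 183, 122)

t = 3185/100 = 31.85; the t ≤ 66 branch applies.
R = 255 by definition for t ≤ 66.
G = 99.47·ln 31.85 − 161.1 = 99.47·3.4610 − 161.1 = 183.169.
B = 138.5·ln(31.85 − 10) − 305.0 = 138.5·ln 21.85 − 305.0 = 138.5·3.0842 − 305.0 = 122.162.
Rounded: (255, 183, 122).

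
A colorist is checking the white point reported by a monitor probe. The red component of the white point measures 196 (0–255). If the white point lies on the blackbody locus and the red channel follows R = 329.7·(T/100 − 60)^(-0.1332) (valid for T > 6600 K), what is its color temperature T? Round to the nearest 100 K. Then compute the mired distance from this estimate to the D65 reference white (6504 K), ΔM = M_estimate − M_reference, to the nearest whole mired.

-63 mireds

(t − 60)^(-0.1332) = 196/329.7 = 0.59448.
t − 60 = 0.59448^(1/-0.1332) = 0.59448^(-7.508) = 49.621, so t = 109.621.
T = 100·t = 10962 K → 11000 K to the nearest 100 K.
M_estimate = 10⁶/11000 = 90.91; M_reference = 10⁶/6504 = 153.75.
ΔM = 90.91 − 153.75 = -62.84 → -63 mireds.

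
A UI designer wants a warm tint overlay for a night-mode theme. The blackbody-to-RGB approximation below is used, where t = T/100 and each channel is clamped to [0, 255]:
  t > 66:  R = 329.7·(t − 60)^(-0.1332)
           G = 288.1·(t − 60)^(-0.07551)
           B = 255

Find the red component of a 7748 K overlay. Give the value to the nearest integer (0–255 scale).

225

t = 7748/100 = 77.48; the t > 66 branch applies.
R = 329.7·(77.48 − 60)^(-0.1332) = 329.7·17.48^(-0.1332) = 329.7·0.68311 = 225.223.
Rounded: 225.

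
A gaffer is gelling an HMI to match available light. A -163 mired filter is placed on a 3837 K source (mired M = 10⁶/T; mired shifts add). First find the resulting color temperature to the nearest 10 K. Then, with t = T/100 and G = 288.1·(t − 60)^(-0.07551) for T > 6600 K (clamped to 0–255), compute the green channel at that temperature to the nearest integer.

217

M_in = 10⁶/3837 = 260.62; M_out = 260.62 + (-163) = 97.62.
T_out = 10⁶/97.62 = 10243.8 K → 10240 K; t = 102.4.
G = 288.1·(102.4 − 60)^(-0.07551) = 288.1·42.4^(-0.07551) = 288.1·0.75356 = 217.101.
Rounded: 217.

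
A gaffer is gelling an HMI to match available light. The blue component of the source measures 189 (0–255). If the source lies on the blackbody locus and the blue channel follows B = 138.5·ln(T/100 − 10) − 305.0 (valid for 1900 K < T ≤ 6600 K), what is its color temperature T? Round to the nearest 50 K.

ln(t − 10) = (189 + 305.0) / 138.5 = 3.5668.
t − 10 = e^3.5668 = 35.403, so t = 45.403.
T = 100·t = 4540 K → 4550 K to the nearest 50 K.

4550 K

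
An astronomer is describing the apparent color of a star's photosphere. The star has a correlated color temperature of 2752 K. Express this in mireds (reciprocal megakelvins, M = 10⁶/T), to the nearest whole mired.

M = 10⁶ / 2752 = 363.372 → 363 mireds.

363 mireds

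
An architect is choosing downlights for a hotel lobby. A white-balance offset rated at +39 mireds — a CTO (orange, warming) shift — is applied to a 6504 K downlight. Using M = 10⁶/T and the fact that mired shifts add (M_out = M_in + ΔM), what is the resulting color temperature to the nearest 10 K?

5190 K

M_in = 10⁶/6504 = 153.75 mireds.
M_out = 153.75 + (+39) = 192.75 mireds.
T_out = 10⁶/192.75 = 5188.0 K → 5190 K.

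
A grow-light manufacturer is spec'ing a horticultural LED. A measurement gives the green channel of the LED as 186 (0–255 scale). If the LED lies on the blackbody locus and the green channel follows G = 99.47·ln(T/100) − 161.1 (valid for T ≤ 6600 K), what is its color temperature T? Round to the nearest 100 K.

3300 K

ln t = (186 + 161.1) / 99.47 = 3.4895.
t = e^3.4895 = 32.769.
T = 100·t = 3277 K → 3300 K to the nearest 100 K.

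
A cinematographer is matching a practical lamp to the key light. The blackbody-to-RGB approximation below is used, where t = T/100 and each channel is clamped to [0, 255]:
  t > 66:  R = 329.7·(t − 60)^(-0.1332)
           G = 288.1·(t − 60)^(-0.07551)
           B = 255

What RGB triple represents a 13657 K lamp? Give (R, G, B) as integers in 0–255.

(185, 208, 255)

t = 13657/100 = 136.57; the t > 66 branch applies.
R = 329.7·(136.57 − 60)^(-0.1332) = 329.7·76.57^(-0.1332) = 329.7·0.56110 = 184.996.
G = 288.1·(136.57 − 60)^(-0.07551) = 288.1·76.57^(-0.07551) = 288.1·0.72067 = 207.624.
B = 255 by definition for t > 66.
Rounded: (185, 208, 255).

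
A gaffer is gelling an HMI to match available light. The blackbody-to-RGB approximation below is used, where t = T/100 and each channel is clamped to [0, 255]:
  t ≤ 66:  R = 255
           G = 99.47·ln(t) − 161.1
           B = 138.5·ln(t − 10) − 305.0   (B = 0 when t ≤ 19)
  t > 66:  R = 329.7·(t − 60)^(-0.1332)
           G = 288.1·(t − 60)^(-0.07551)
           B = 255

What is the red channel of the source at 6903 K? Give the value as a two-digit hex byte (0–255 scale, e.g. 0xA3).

t = 6903/100 = 69.03; the t > 66 branch applies.
R = 329.7·(69.03 − 60)^(-0.1332) = 329.7·9.03^(-0.1332) = 329.7·0.74594 = 245.936.
Rounded: 246; in hex, 0xF6.

0xF6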